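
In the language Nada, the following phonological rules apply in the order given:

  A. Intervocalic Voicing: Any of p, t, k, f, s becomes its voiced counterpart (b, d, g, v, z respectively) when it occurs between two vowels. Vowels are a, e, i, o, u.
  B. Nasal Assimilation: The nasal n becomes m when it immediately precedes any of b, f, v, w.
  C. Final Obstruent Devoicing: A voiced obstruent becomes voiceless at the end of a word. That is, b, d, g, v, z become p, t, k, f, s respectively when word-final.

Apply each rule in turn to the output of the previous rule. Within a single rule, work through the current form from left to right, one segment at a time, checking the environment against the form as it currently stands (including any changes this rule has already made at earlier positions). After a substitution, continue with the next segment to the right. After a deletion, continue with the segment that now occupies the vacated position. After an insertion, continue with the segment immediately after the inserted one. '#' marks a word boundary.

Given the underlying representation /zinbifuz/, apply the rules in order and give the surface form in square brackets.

[zimbivus]

A Intervocalic Voicing: [zinbifuz] → [zinbivuz]
B Nasal Assimilation: [zinbivuz] → [zimbivuz]
C Final Obstruent Devoicing: [zimbivuz] → [zimbivus]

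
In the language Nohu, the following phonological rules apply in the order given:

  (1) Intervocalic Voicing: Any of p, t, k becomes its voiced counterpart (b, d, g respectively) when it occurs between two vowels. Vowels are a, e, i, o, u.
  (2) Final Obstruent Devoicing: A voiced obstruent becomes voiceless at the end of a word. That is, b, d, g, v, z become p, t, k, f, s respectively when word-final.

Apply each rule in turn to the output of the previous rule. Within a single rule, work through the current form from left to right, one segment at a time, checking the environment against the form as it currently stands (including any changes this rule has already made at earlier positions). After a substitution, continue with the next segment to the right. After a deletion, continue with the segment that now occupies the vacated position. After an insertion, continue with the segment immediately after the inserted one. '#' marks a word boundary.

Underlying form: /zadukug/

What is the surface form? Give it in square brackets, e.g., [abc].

(1) Intervocalic Voicing: [zadukug] → [zadugug]
(2) Final Obstruent Devoicing: [zadugug] → [zaduguk]

[zaduguk]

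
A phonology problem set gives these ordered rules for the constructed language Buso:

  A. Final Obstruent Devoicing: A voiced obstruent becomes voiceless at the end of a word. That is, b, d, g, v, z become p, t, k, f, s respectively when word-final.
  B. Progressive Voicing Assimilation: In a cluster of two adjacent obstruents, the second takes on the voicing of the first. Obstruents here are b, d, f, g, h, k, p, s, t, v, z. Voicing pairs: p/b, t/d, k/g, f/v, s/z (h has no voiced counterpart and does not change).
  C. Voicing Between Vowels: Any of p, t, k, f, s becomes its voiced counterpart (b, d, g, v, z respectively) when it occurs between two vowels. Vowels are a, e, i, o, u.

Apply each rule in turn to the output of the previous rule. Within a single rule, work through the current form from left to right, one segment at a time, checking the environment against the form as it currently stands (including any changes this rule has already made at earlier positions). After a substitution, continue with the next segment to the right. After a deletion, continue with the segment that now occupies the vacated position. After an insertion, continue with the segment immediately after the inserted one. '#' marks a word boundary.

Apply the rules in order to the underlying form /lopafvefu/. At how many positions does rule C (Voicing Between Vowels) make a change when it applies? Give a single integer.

A Final Obstruent Devoicing: no change — [lopafvefu]
B Progressive Voicing Assimilation: [lopafvefu] → [lopaffefu]
C Voicing Between Vowels: [lopaffefu] → [lobaffevu]
Rule C changed 2 position(s).

2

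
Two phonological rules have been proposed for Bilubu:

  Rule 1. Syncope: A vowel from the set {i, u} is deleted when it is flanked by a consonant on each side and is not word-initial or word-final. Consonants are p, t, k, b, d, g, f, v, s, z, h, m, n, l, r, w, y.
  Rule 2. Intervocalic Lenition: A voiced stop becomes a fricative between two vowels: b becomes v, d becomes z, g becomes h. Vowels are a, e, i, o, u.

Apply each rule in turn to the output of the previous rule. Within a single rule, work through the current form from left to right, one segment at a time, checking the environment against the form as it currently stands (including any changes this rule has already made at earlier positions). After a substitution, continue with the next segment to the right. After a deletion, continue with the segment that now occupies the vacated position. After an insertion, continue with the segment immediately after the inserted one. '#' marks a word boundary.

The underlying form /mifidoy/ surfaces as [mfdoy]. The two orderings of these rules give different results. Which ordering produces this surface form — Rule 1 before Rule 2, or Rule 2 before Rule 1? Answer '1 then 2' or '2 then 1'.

1 then 2

Order 1 then 2:
  1 Syncope: [mifidoy] → [mfdoy]
  2 Intervocalic Lenition: no change — [mfdoy]
  result: [mfdoy]
Order 2 then 1:
  2 Intervocalic Lenition: [mifidoy] → [mifizoy]
  1 Syncope: [mifizoy] → [mfzoy]
  result: [mfzoy]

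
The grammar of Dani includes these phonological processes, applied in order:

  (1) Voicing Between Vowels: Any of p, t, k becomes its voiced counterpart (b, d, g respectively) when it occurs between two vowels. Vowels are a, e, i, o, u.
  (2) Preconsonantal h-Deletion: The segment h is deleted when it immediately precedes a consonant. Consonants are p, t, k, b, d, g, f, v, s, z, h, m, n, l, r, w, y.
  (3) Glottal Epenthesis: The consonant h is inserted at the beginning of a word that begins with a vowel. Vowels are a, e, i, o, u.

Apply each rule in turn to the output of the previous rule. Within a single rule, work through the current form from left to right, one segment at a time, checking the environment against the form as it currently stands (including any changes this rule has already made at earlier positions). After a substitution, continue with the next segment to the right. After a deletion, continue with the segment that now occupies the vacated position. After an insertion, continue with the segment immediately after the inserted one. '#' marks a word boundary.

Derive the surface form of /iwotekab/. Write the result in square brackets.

(1) Voicing Between Vowels: [iwotekab] → [iwodegab]
(2) Preconsonantal h-Deletion: no change — [iwodegab]
(3) Glottal Epenthesis: [iwodegab] → [hiwodegab]

[hiwodegab]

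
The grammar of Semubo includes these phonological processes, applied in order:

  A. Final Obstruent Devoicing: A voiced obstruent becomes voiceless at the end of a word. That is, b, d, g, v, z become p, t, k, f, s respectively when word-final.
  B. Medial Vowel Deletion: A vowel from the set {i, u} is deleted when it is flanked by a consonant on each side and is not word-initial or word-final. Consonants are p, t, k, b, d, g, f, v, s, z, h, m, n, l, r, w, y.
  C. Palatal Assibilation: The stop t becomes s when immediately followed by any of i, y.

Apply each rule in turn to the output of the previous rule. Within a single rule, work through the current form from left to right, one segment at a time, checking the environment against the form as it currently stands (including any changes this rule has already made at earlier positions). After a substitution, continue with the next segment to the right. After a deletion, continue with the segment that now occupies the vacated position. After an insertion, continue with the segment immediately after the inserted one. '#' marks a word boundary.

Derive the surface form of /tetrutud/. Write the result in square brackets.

A Final Obstruent Devoicing: [tetrutud] → [tetrutut]
B Medial Vowel Deletion: [tetrutut] → [tetrtt]
C Palatal Assibilation: no change — [tetrtt]

[tetrtt]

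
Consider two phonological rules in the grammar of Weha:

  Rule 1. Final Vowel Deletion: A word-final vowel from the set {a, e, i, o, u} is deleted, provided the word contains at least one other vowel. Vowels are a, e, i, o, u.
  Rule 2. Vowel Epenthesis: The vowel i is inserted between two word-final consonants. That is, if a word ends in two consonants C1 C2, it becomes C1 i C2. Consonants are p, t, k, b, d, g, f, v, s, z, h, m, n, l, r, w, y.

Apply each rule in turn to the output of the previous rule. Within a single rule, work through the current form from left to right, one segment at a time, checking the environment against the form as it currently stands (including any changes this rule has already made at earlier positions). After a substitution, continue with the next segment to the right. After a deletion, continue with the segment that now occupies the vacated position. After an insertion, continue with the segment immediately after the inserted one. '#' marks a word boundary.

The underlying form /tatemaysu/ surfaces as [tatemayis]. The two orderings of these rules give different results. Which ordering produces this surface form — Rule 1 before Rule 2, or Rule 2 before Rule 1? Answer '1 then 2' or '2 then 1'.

Order 1 then 2:
  1 Final Vowel Deletion: [tatemaysu] → [tatemays]
  2 Vowel Epenthesis: [tatemays] → [tatemayis]
  result: [tatemayis]
Order 2 then 1:
  2 Vowel Epenthesis: no change — [tatemaysu]
  1 Final Vowel Deletion: [tatemaysu] → [tatemays]
  result: [tatemays]

1 then 2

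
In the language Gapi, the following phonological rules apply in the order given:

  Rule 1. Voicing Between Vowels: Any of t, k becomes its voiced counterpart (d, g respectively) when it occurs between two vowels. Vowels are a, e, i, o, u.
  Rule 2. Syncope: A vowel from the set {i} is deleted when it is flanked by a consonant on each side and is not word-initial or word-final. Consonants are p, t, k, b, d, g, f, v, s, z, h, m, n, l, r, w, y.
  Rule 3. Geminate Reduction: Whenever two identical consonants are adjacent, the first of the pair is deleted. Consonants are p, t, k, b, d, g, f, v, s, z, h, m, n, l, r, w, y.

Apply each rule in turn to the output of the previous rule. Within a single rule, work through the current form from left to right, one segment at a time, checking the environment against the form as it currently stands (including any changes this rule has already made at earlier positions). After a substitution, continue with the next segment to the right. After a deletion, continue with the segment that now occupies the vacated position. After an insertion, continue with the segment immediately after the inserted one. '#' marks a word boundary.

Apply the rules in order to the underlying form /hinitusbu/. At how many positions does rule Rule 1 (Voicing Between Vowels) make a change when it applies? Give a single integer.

1

Rule 1 Voicing Between Vowels: [hinitusbu] → [hinidusbu]
Rule 2 Syncope: [hinidusbu] → [hndusbu]
Rule 3 Geminate Reduction: no change — [hndusbu]
Rule Rule 1 changed 1 position(s).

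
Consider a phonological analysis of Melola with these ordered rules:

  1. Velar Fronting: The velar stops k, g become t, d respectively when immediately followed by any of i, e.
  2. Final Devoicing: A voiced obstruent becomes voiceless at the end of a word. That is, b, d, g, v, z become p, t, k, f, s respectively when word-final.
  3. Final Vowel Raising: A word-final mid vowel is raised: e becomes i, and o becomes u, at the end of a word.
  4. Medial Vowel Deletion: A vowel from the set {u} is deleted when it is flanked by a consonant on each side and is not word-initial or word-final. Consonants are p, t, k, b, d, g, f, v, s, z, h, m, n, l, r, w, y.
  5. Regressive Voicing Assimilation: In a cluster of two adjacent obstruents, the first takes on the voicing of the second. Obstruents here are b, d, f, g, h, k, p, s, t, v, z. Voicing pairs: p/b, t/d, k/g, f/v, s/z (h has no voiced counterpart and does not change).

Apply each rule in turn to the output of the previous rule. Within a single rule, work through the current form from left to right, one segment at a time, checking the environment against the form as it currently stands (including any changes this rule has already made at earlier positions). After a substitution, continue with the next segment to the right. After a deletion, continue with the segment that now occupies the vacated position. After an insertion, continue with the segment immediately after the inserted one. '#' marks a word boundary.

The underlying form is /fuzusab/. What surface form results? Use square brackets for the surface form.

1 Velar Fronting: no change — [fuzusab]
2 Final Devoicing: [fuzusab] → [fuzusap]
3 Final Vowel Raising: no change — [fuzusap]
4 Medial Vowel Deletion: [fuzusap] → [fzsap]
5 Regressive Voicing Assimilation: [fzsap] → [vssap]

[vssap]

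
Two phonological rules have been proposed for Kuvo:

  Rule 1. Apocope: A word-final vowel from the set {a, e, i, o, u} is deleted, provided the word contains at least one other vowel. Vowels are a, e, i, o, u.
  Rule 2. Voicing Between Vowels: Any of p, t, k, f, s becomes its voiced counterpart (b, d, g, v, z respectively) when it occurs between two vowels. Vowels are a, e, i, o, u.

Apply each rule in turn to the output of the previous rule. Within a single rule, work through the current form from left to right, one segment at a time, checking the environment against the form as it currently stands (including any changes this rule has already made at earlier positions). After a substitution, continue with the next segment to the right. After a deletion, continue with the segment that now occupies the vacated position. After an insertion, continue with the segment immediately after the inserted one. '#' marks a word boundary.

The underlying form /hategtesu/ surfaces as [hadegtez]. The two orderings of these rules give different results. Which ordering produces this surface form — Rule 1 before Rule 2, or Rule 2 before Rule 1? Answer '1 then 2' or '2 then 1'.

Order 1 then 2:
  1 Apocope: [hategtesu] → [hategtes]
  2 Voicing Between Vowels: [hategtes] → [hadegtes]
  result: [hadegtes]
Order 2 then 1:
  2 Voicing Between Vowels: [hategtesu] → [hadegtezu]
  1 Apocope: [hadegtezu] → [hadegtez]
  result: [hadegtez]

2 then 1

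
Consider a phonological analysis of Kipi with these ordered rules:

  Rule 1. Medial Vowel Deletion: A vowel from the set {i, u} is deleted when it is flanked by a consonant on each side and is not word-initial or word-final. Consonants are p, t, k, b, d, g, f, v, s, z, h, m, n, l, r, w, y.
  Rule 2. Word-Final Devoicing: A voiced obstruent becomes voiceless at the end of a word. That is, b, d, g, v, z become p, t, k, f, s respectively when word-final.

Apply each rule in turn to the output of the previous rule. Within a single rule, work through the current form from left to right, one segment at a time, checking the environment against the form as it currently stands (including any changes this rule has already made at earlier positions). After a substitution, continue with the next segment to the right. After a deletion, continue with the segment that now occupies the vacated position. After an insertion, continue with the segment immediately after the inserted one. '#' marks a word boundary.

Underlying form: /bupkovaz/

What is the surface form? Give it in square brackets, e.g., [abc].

[bpkovas]

Rule 1 Medial Vowel Deletion: [bupkovaz] → [bpkovaz]
Rule 2 Word-Final Devoicing: [bpkovaz] → [bpkovas]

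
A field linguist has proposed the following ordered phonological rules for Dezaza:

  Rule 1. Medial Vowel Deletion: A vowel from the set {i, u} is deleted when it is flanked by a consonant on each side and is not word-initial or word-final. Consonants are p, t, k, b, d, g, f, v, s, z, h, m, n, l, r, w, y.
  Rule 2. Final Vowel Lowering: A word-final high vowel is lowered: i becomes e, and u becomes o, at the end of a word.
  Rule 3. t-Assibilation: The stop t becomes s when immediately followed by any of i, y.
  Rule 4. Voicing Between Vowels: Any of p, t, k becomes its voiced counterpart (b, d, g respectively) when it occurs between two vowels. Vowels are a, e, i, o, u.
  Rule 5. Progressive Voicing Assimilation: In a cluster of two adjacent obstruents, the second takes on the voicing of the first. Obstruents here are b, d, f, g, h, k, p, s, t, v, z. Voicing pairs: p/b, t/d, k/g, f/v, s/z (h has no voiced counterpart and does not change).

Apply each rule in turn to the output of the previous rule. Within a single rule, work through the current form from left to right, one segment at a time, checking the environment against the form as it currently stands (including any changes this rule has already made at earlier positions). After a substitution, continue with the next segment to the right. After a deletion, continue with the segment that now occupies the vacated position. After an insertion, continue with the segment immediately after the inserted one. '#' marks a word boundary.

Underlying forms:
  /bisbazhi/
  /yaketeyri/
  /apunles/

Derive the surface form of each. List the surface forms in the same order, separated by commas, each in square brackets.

[bzbazhe], [yagedeyre], [apnles]

/bisbazhi/:
  Rule 1 Medial Vowel Deletion: [bisbazhi] → [bsbazhi]
  Rule 2 Final Vowel Lowering: [bsbazhi] → [bsbazhe]
  Rule 3 t-Assibilation: no change — [bsbazhe]
  Rule 4 Voicing Between Vowels: no change — [bsbazhe]
  Rule 5 Progressive Voicing Assimilation: [bsbazhe] → [bzbazhe]
/yaketeyri/:
  Rule 1 Medial Vowel Deletion: no change — [yaketeyri]
  Rule 2 Final Vowel Lowering: [yaketeyri] → [yaketeyre]
  Rule 3 t-Assibilation: no change — [yaketeyre]
  Rule 4 Voicing Between Vowels: [yaketeyre] → [yagedeyre]
  Rule 5 Progressive Voicing Assimilation: no change — [yagedeyre]
/apunles/:
  Rule 1 Medial Vowel Deletion: [apunles] → [apnles]
  Rule 2 Final Vowel Lowering: no change — [apnles]
  Rule 3 t-Assibilation: no change — [apnles]
  Rule 4 Voicing Between Vowels: no change — [apnles]
  Rule 5 Progressive Voicing Assimilation: no change — [apnles]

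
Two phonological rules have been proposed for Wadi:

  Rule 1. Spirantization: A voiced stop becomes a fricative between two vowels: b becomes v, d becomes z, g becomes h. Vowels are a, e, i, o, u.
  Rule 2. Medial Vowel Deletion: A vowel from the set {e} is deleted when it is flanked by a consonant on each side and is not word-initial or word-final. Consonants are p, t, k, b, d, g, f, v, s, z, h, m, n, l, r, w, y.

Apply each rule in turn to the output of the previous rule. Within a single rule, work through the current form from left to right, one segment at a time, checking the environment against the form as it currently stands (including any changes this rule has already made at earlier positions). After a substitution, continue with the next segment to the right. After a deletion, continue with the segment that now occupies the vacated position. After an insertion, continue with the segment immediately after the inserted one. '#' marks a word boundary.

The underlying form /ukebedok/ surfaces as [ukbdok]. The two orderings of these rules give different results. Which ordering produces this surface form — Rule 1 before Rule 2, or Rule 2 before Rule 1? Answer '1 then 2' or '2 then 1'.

Order 1 then 2:
  1 Spirantization: [ukebedok] → [ukevezok]
  2 Medial Vowel Deletion: [ukevezok] → [ukvzok]
  result: [ukvzok]
Order 2 then 1:
  2 Medial Vowel Deletion: [ukebedok] → [ukbdok]
  1 Spirantization: no change — [ukbdok]
  result: [ukbdok]

2 then 1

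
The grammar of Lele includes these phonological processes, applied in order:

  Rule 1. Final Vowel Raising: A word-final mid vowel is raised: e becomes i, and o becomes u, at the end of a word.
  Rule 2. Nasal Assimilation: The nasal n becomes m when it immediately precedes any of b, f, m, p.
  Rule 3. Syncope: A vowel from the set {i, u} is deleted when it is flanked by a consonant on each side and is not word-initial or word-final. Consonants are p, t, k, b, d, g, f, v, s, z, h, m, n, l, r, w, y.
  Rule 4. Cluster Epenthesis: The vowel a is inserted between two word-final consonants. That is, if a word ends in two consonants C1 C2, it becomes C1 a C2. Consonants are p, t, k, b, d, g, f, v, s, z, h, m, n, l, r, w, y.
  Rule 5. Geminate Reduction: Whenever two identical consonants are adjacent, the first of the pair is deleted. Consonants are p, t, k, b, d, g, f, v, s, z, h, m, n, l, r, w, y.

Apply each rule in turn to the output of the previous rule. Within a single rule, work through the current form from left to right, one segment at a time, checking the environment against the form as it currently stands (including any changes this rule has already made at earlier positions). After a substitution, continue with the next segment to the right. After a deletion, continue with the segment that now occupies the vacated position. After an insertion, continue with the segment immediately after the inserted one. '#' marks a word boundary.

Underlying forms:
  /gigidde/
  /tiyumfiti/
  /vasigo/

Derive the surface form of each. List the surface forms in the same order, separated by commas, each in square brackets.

[gdi], [tymfti], [vasgu]

/gigidde/:
  Rule 1 Final Vowel Raising: [gigidde] → [gigiddi]
  Rule 2 Nasal Assimilation: no change — [gigiddi]
  Rule 3 Syncope: [gigiddi] → [ggddi]
  Rule 4 Cluster Epenthesis: no change — [ggddi]
  Rule 5 Geminate Reduction: [ggddi] → [gdi]
/tiyumfiti/:
  Rule 1 Final Vowel Raising: no change — [tiyumfiti]
  Rule 2 Nasal Assimilation: no change — [tiyumfiti]
  Rule 3 Syncope: [tiyumfiti] → [tymfti]
  Rule 4 Cluster Epenthesis: no change — [tymfti]
  Rule 5 Geminate Reduction: no change — [tymfti]
/vasigo/:
  Rule 1 Final Vowel Raising: [vasigo] → [vasigu]
  Rule 2 Nasal Assimilation: no change — [vasigu]
  Rule 3 Syncope: [vasigu] → [vasgu]
  Rule 4 Cluster Epenthesis: no change — [vasgu]
  Rule 5 Geminate Reduction: no change — [vasgu]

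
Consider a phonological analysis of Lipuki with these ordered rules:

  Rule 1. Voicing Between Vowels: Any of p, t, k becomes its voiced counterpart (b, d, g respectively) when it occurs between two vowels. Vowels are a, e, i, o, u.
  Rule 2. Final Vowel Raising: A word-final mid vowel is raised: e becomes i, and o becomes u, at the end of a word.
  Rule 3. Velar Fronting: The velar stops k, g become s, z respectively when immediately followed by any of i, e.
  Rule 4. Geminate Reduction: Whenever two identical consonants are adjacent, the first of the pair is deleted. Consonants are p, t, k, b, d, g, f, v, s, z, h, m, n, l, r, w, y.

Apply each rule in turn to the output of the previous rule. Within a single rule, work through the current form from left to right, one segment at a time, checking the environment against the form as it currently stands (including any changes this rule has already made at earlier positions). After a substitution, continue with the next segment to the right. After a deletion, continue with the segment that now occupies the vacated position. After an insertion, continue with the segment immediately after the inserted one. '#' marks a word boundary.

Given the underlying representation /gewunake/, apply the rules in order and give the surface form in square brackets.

Rule 1 Voicing Between Vowels: [gewunake] → [gewunage]
Rule 2 Final Vowel Raising: [gewunage] → [gewunagi]
Rule 3 Velar Fronting: [gewunagi] → [zewunazi]
Rule 4 Geminate Reduction: no change — [zewunazi]

[zewunazi]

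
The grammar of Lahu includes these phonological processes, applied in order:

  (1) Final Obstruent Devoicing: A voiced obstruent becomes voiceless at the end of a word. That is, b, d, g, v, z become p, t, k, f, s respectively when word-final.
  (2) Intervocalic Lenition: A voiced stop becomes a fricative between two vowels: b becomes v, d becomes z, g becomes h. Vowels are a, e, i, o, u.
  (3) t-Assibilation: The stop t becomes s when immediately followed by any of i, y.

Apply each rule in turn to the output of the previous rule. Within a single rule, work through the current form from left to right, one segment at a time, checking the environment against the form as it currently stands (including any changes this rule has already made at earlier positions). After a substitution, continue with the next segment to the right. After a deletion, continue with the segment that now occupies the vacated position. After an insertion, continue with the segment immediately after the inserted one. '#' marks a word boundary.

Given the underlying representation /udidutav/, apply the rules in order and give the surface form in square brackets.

[uzizutaf]

(1) Final Obstruent Devoicing: [udidutav] → [udidutaf]
(2) Intervocalic Lenition: [udidutaf] → [uzizutaf]
(3) t-Assibilation: no change — [uzizutaf]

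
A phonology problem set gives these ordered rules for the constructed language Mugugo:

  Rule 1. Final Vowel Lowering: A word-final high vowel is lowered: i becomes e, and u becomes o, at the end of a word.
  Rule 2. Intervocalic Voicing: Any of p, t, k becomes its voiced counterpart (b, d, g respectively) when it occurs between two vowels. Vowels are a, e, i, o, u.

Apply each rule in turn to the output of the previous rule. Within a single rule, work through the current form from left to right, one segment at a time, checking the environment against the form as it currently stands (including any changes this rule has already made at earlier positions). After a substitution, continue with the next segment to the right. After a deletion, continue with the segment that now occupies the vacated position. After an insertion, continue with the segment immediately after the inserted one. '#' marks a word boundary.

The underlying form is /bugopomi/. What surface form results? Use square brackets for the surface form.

[bugobome]

Rule 1 Final Vowel Lowering: [bugopomi] → [bugopome]
Rule 2 Intervocalic Voicing: [bugopome] → [bugobome]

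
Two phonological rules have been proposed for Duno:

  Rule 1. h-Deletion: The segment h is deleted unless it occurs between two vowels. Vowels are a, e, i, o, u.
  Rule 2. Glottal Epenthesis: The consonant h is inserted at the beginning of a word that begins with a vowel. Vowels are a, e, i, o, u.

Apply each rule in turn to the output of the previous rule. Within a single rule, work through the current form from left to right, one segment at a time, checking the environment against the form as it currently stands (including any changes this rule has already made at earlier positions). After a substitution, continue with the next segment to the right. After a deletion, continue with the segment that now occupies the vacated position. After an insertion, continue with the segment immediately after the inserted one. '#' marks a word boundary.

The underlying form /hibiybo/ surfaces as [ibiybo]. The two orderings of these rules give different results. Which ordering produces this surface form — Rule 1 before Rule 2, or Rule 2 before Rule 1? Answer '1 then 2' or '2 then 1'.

2 then 1

Order 1 then 2:
  1 h-Deletion: [hibiybo] → [ibiybo]
  2 Glottal Epenthesis: [ibiybo] → [hibiybo]
  result: [hibiybo]
Order 2 then 1:
  2 Glottal Epenthesis: no change — [hibiybo]
  1 h-Deletion: [hibiybo] → [ibiybo]
  result: [ibiybo]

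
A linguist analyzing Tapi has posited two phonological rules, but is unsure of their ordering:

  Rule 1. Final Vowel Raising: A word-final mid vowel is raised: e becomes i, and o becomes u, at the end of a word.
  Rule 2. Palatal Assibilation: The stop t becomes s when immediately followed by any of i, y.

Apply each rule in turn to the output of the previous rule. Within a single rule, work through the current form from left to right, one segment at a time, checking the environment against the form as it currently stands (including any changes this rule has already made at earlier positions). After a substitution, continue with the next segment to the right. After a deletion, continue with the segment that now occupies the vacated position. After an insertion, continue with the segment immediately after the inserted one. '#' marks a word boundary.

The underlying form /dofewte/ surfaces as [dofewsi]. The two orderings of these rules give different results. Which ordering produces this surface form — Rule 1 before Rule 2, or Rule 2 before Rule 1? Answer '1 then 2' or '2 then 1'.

1 then 2

Order 1 then 2:
  1 Final Vowel Raising: [dofewte] → [dofewti]
  2 Palatal Assibilation: [dofewti] → [dofewsi]
  result: [dofewsi]
Order 2 then 1:
  2 Palatal Assibilation: no change — [dofewte]
  1 Final Vowel Raising: [dofewte] → [dofewti]
  result: [dofewti]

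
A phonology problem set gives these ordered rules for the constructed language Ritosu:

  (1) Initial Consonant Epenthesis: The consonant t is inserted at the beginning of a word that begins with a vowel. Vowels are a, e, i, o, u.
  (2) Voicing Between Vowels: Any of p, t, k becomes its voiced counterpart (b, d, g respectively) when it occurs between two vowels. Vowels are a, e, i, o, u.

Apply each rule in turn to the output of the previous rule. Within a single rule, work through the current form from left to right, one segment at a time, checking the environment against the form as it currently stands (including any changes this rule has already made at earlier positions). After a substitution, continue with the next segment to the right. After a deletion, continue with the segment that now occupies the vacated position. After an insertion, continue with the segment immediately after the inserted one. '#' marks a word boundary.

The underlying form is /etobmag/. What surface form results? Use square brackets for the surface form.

[tedobmag]

(1) Initial Consonant Epenthesis: [etobmag] → [tetobmag]
(2) Voicing Between Vowels: [tetobmag] → [tedobmag]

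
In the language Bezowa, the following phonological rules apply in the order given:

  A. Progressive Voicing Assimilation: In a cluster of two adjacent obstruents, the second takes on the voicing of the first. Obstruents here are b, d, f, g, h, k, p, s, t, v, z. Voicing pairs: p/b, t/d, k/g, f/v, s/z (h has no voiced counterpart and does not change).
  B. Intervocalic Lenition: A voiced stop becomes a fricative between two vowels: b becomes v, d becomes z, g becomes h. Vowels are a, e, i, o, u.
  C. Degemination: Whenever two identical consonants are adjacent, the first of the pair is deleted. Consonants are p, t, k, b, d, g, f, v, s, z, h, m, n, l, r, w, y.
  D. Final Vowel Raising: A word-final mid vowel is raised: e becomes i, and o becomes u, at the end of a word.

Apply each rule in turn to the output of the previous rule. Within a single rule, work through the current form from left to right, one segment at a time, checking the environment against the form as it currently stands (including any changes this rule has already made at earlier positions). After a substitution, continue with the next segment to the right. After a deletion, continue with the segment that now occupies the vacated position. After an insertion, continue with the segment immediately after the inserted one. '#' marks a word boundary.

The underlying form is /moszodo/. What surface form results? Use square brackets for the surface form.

A Progressive Voicing Assimilation: [moszodo] → [mossodo]
B Intervocalic Lenition: [mossodo] → [mossozo]
C Degemination: [mossozo] → [mosozo]
D Final Vowel Raising: [mosozo] → [mosozu]

[mosozu]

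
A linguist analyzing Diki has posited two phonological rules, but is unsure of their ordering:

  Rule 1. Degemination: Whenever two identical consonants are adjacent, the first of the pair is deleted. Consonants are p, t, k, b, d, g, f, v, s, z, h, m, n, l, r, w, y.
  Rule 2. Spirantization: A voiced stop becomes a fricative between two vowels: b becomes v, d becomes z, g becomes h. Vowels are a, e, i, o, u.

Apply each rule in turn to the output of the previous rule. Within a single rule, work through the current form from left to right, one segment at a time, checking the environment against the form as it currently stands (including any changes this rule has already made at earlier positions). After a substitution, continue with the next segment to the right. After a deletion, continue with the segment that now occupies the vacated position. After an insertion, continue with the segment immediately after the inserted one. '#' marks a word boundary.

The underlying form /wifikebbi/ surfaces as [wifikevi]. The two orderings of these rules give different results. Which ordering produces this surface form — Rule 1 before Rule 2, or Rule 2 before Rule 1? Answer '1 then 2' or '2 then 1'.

Order 1 then 2:
  1 Degemination: [wifikebbi] → [wifikebi]
  2 Spirantization: [wifikebi] → [wifikevi]
  result: [wifikevi]
Order 2 then 1:
  2 Spirantization: no change — [wifikebbi]
  1 Degemination: [wifikebbi] → [wifikebi]
  result: [wifikebi]

1 then 2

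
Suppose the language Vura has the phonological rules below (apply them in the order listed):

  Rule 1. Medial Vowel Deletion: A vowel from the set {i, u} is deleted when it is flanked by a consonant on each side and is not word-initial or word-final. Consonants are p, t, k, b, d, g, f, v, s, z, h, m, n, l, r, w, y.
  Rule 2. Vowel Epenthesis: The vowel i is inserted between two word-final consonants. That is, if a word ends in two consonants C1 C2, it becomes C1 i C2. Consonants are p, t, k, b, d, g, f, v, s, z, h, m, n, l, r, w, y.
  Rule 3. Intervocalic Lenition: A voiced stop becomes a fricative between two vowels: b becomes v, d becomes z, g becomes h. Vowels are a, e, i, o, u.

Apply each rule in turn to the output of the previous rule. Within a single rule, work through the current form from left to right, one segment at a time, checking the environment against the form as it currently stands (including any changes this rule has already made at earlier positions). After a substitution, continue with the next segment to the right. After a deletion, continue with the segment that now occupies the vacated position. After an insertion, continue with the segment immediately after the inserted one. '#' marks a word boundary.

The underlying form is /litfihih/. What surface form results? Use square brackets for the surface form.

[ltfhih]

Rule 1 Medial Vowel Deletion: [litfihih] → [ltfhh]
Rule 2 Vowel Epenthesis: [ltfhh] → [ltfhih]
Rule 3 Intervocalic Lenition: no change — [ltfhih]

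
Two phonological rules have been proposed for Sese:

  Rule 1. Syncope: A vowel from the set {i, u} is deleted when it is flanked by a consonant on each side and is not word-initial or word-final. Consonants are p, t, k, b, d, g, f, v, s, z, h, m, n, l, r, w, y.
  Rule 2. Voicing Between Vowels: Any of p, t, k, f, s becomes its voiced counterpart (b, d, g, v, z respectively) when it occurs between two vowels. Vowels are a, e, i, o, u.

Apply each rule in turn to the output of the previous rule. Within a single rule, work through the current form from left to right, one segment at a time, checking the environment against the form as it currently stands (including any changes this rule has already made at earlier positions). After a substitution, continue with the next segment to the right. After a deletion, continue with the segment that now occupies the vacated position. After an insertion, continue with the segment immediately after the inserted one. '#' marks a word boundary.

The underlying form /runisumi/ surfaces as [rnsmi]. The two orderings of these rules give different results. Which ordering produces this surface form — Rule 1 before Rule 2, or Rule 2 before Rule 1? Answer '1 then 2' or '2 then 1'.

1 then 2

Order 1 then 2:
  1 Syncope: [runisumi] → [rnsmi]
  2 Voicing Between Vowels: no change — [rnsmi]
  result: [rnsmi]
Order 2 then 1:
  2 Voicing Between Vowels: [runisumi] → [runizumi]
  1 Syncope: [runizumi] → [rnzmi]
  result: [rnzmi]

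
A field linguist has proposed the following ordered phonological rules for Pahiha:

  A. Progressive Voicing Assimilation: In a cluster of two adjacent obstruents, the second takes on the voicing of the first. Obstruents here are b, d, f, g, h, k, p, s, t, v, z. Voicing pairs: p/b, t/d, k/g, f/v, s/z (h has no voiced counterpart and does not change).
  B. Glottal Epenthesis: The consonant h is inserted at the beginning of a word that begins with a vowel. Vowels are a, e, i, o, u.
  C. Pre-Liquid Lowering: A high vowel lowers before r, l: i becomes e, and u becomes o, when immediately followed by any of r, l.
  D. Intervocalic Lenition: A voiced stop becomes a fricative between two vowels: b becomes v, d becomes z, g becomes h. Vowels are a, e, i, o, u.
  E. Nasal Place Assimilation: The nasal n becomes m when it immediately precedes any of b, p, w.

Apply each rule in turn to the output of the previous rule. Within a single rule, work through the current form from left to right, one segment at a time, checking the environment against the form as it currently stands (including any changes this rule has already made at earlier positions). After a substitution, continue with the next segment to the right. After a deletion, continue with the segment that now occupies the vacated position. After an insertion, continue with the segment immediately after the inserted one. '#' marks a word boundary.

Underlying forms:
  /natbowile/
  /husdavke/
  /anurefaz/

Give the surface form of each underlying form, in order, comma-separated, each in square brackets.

/natbowile/:
  A Progressive Voicing Assimilation: [natbowile] → [natpowile]
  B Glottal Epenthesis: no change — [natpowile]
  C Pre-Liquid Lowering: [natpowile] → [natpowele]
  D Intervocalic Lenition: no change — [natpowele]
  E Nasal Place Assimilation: no change — [natpowele]
/husdavke/:
  A Progressive Voicing Assimilation: [husdavke] → [hustavge]
  B Glottal Epenthesis: no change — [hustavge]
  C Pre-Liquid Lowering: no change — [hustavge]
  D Intervocalic Lenition: no change — [hustavge]
  E Nasal Place Assimilation: no change — [hustavge]
/anurefaz/:
  A Progressive Voicing Assimilation: no change — [anurefaz]
  B Glottal Epenthesis: [anurefaz] → [hanurefaz]
  C Pre-Liquid Lowering: [hanurefaz] → [hanorefaz]
  D Intervocalic Lenition: no change — [hanorefaz]
  E Nasal Place Assimilation: no change — [hanorefaz]

[natpowele], [hustavge], [hanorefaz]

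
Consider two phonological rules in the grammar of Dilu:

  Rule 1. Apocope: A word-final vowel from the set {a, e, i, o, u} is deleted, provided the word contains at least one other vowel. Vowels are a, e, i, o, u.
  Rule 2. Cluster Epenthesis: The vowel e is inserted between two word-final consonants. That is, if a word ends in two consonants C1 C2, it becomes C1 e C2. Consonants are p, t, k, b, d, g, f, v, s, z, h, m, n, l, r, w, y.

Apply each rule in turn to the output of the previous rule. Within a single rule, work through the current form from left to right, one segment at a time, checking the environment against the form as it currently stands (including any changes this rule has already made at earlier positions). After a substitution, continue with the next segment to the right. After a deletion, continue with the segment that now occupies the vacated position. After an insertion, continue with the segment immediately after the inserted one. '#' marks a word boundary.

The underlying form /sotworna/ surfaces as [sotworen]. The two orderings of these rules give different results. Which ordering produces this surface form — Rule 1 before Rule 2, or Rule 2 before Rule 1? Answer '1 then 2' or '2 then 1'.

1 then 2

Order 1 then 2:
  1 Apocope: [sotworna] → [sotworn]
  2 Cluster Epenthesis: [sotworn] → [sotworen]
  result: [sotworen]
Order 2 then 1:
  2 Cluster Epenthesis: no change — [sotworna]
  1 Apocope: [sotworna] → [sotworn]
  result: [sotworn]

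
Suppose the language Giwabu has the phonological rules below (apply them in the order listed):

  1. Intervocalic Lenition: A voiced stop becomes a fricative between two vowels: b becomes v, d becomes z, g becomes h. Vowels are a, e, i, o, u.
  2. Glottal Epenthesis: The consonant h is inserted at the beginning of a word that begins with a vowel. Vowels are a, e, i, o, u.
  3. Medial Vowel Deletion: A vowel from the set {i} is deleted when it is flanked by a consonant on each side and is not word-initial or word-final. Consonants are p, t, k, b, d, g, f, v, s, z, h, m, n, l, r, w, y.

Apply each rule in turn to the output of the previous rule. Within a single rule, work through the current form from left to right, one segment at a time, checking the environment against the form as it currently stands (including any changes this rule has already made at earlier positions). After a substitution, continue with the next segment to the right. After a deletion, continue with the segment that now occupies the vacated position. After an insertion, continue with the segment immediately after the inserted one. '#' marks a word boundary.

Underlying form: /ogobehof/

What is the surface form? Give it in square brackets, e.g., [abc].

1 Intervocalic Lenition: [ogobehof] → [ohovehof]
2 Glottal Epenthesis: [ohovehof] → [hohovehof]
3 Medial Vowel Deletion: no change — [hohovehof]

[hohovehof]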